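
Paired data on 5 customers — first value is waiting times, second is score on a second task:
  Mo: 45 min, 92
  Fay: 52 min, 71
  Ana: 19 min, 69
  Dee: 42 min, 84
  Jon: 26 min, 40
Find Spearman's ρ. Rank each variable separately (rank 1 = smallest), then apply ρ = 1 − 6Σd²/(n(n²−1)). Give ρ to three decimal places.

Ranks of variable 1: 4, 5, 1, 3, 2
Ranks of variable 2: 5, 3, 2, 4, 1
d = r₁ − r₂: -1, 2, -1, -1, 1
d²: 1, 4, 1, 1, 1; Σd² = 8
ρ = 1 − 6·8/(5·24) = 1 − 48/120 = 0.600

0.600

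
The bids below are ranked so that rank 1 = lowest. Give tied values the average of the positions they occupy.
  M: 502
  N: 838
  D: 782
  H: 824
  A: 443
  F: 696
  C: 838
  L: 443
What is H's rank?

Sorted (ascending): 443, 443, 502, 696, 782, 824, 838, 838
The 2 values of 443 occupy positions 1–2 → average rank (1+2)/2 = 1.5.
The 2 values of 838 occupy positions 7–8 → average rank (7+8)/2 = 7.5.
H has value 824 → rank 6.

6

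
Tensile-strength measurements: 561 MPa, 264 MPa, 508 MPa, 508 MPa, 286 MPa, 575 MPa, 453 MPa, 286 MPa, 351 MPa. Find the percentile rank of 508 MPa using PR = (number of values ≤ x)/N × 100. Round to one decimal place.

77.8

N = 9.
Strictly below 508: 5. Equal to 508: 2.
PR = 7/9 × 100 = 77.8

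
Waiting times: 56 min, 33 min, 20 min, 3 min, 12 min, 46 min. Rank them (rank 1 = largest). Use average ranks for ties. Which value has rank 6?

3

Sorted (descending): 56, 46, 33, 20, 12, 3
No ties — each value takes its position as its rank.
Rank 6 → value 3.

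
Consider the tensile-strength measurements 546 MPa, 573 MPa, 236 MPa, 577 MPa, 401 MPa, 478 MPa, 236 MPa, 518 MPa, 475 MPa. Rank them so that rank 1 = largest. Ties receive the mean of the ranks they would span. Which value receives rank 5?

478

Sorted (descending): 577, 573, 546, 518, 478, 475, 401, 236, 236
The 2 values of 236 occupy positions 8–9 → average rank (8+9)/2 = 8.5.
Rank 5 → value 478.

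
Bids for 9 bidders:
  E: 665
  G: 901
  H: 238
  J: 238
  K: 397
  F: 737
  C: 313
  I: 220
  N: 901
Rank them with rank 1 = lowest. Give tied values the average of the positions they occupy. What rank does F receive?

Sorted (ascending): 220, 238, 238, 313, 397, 665, 737, 901, 901
The 2 values of 238 occupy positions 2–3 → average rank (2+3)/2 = 2.5.
The 2 values of 901 occupy positions 8–9 → average rank (8+9)/2 = 8.5.
F has value 737 → rank 7.

7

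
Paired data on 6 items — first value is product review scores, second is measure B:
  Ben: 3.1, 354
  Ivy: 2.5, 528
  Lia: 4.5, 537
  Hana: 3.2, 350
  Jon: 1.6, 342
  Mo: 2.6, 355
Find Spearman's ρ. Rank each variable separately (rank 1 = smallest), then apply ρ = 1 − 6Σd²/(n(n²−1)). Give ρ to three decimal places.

0.429

Ranks of variable 1: 4, 2, 6, 5, 1, 3
Ranks of variable 2: 3, 5, 6, 2, 1, 4
d = r₁ − r₂: 1, -3, 0, 3, 0, -1
d²: 1, 9, 0, 9, 0, 1; Σd² = 20
ρ = 1 − 6·20/(6·35) = 1 − 120/210 = 0.429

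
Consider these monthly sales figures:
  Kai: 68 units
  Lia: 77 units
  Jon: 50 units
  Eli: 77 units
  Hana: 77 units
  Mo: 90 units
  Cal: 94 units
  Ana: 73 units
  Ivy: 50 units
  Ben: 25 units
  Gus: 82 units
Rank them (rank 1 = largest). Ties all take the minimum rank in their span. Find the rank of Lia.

Sorted (descending): 94, 90, 82, 77, 77, 77, 73, 68, 50, 50, 25
The 3 values of 77 occupy positions 4–6 → each gets rank 4.
The 2 values of 50 occupy positions 9–10 → each gets rank 9.
Lia has value 77 units → rank 4.

4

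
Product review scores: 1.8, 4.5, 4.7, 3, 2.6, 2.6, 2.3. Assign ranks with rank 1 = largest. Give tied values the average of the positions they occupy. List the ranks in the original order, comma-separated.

7, 2, 1, 3, 4.5, 4.5, 6

Sorted (descending): 4.7, 4.5, 3, 2.6, 2.6, 2.3, 1.8
The 2 values of 2.6 occupy positions 4–5 → average rank (4+5)/2 = 4.5.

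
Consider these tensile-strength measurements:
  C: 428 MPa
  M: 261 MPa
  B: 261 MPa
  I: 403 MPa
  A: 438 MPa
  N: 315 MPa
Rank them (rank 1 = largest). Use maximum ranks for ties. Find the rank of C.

Sorted (descending): 438, 428, 403, 315, 261, 261
The 2 values of 261 occupy positions 5–6 → each gets rank 6.
C has value 428 MPa → rank 2.

2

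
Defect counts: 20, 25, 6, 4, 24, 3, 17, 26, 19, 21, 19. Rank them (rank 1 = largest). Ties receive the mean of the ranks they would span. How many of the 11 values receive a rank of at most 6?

5

Sorted (descending): 26, 25, 24, 21, 20, 19, 19, 17, 6, 4, 3
The 2 values of 19 occupy positions 6–7 → average rank (6+7)/2 = 6.5.
Ranks ≤ 6: {1, 2, 3, 4, 5} → 5 values.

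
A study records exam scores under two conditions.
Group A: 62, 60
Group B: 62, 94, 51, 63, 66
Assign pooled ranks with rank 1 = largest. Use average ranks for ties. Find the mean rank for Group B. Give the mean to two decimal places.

3.50

Sorted (descending): 94, 66, 63, 62, 62, 60, 51
The 2 values of 62 occupy positions 4–5 → average rank (4+5)/2 = 4.5.
Group B values → pooled ranks: 62→4.5, 94→1, 51→7, 63→3, 66→2
Mean rank = (4.5 + 1 + 7 + 3 + 2) / 5 = 3.50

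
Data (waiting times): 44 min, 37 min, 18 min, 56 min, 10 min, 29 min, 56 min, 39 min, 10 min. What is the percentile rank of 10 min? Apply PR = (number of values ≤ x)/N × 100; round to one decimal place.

22.2

N = 9.
Strictly below 10: 0. Equal to 10: 2.
PR = 2/9 × 100 = 22.2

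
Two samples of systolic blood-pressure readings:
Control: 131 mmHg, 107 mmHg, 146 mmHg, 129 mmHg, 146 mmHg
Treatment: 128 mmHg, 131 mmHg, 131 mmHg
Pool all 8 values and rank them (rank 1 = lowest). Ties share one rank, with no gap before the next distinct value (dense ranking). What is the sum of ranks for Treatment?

10

Sorted (ascending): 107, 128, 129, 131, 131, 131, 146, 146
The 3 values of 131 share dense rank 4.
The 2 values of 146 share dense rank 5.
Remaining distinct values take the next consecutive integers.
Treatment values → pooled ranks: 128→2, 131→4, 131→4
Rank sum = 2 + 4 + 4 = 10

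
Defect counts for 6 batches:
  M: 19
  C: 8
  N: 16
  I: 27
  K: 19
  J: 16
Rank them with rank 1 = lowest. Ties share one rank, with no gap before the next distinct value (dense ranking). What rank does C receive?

Sorted (ascending): 8, 16, 16, 19, 19, 27
The 2 values of 16 share dense rank 2.
The 2 values of 19 share dense rank 3.
Remaining distinct values take the next consecutive integers.
C has value 8 → rank 1.

1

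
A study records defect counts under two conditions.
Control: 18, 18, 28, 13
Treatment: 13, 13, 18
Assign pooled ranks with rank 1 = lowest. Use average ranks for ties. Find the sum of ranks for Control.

19

Sorted (ascending): 13, 13, 13, 18, 18, 18, 28
The 3 values of 13 occupy positions 1–3 → average rank 2.
The 3 values of 18 occupy positions 4–6 → average rank 5.
Control values → pooled ranks: 18→5, 18→5, 28→7, 13→2
Rank sum = 5 + 5 + 7 + 2 = 19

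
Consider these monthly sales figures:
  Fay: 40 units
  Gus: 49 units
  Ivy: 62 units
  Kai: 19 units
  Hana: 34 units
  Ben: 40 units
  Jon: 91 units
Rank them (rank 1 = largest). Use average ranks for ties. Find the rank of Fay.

4.5

Sorted (descending): 91, 62, 49, 40, 40, 34, 19
The 2 values of 40 occupy positions 4–5 → average rank (4+5)/2 = 4.5.
Fay has value 40 units → rank 4.5.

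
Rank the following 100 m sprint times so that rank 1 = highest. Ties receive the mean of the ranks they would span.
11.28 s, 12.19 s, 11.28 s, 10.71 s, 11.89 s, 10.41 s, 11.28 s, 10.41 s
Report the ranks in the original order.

Sorted (descending): 12.19, 11.89, 11.28, 11.28, 11.28, 10.71, 10.41, 10.41
The 3 values of 11.28 occupy positions 3–5 → average rank 4.
The 2 values of 10.41 occupy positions 7–8 → average rank (7+8)/2 = 7.5.

4, 1, 4, 6, 2, 7.5, 4, 7.5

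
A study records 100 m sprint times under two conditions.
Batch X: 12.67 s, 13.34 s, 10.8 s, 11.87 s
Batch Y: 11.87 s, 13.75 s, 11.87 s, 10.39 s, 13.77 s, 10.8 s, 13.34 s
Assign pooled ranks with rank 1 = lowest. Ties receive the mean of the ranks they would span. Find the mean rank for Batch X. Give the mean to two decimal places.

Sorted (ascending): 10.39, 10.8, 10.8, 11.87, 11.87, 11.87, 12.67, 13.34, 13.34, 13.75, 13.77
The 2 values of 10.8 occupy positions 2–3 → average rank (2+3)/2 = 2.5.
The 3 values of 11.87 occupy positions 4–6 → average rank 5.
The 2 values of 13.34 occupy positions 8–9 → average rank (8+9)/2 = 8.5.
Batch X values → pooled ranks: 12.67→7, 13.34→8.5, 10.8→2.5, 11.87→5
Mean rank = (7 + 8.5 + 2.5 + 5) / 4 = 5.75

5.75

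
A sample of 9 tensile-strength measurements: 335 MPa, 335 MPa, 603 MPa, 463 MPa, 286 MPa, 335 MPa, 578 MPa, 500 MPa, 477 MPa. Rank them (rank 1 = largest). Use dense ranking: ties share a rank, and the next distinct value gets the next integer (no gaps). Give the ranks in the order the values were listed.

Sorted (descending): 603, 578, 500, 477, 463, 335, 335, 335, 286
The 3 values of 335 share dense rank 6.
Remaining distinct values take the next consecutive integers.

6, 6, 1, 5, 7, 6, 2, 3, 4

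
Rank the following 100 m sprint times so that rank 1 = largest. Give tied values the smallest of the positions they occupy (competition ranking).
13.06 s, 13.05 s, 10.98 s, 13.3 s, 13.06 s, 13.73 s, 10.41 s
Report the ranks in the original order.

Sorted (descending): 13.73, 13.3, 13.06, 13.06, 13.05, 10.98, 10.41
The 2 values of 13.06 occupy positions 3–4 → each gets rank 3.

3, 5, 6, 2, 3, 1, 7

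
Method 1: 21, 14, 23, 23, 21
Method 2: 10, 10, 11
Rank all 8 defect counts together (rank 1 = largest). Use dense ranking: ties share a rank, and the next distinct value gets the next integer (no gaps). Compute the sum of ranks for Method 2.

Sorted (descending): 23, 23, 21, 21, 14, 11, 10, 10
The 2 values of 23 share dense rank 1.
The 2 values of 21 share dense rank 2.
The 2 values of 10 share dense rank 5.
Remaining distinct values take the next consecutive integers.
Method 2 values → pooled ranks: 10→5, 10→5, 11→4
Rank sum = 5 + 5 + 4 = 14

14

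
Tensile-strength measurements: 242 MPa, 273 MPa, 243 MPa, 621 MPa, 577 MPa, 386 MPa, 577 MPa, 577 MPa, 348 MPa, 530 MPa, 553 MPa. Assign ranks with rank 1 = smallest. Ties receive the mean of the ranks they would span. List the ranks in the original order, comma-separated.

Sorted (ascending): 242, 243, 273, 348, 386, 530, 553, 577, 577, 577, 621
The 3 values of 577 occupy positions 8–10 → average rank 9.

1, 3, 2, 11, 9, 5, 9, 9, 4, 6, 7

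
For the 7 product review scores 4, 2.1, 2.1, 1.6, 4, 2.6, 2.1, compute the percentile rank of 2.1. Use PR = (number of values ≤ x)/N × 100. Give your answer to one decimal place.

57.1

N = 7.
Strictly below 2.1: 1. Equal to 2.1: 3.
PR = 4/7 × 100 = 57.1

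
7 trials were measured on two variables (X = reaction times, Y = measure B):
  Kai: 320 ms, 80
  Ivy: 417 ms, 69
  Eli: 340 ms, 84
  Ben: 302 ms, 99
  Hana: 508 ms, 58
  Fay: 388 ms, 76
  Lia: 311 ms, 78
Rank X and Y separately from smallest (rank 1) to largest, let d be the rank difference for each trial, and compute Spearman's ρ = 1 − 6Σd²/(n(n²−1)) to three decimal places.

Ranks of variable 1: 3, 6, 4, 1, 7, 5, 2
Ranks of variable 2: 5, 2, 6, 7, 1, 3, 4
d = r₁ − r₂: -2, 4, -2, -6, 6, 2, -2
d²: 4, 16, 4, 36, 36, 4, 4; Σd² = 104
ρ = 1 − 6·104/(7·48) = 1 − 624/336 = -0.857

-0.857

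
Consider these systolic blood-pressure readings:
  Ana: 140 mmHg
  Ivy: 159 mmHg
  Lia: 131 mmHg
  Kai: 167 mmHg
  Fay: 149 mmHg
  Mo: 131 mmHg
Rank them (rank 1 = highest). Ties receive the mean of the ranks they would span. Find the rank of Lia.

Sorted (descending): 167, 159, 149, 140, 131, 131
The 2 values of 131 occupy positions 5–6 → average rank (5+6)/2 = 5.5.
Lia has value 131 mmHg → rank 5.5.

5.5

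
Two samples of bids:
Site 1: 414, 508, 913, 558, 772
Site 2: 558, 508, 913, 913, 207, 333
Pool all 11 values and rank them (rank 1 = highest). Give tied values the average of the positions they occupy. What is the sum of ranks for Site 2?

Sorted (descending): 913, 913, 913, 772, 558, 558, 508, 508, 414, 333, 207
The 3 values of 913 occupy positions 1–3 → average rank 2.
The 2 values of 558 occupy positions 5–6 → average rank (5+6)/2 = 5.5.
The 2 values of 508 occupy positions 7–8 → average rank (7+8)/2 = 7.5.
Site 2 values → pooled ranks: 558→5.5, 508→7.5, 913→2, 913→2, 207→11, 333→10
Rank sum = 5.5 + 7.5 + 2 + 2 + 11 + 10 = 38

38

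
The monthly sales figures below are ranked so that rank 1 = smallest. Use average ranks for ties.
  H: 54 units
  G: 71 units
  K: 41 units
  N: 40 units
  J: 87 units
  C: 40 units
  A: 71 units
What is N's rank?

Sorted (ascending): 40, 40, 41, 54, 71, 71, 87
The 2 values of 40 occupy positions 1–2 → average rank (1+2)/2 = 1.5.
The 2 values of 71 occupy positions 5–6 → average rank (5+6)/2 = 5.5.
N has value 40 units → rank 1.5.

1.5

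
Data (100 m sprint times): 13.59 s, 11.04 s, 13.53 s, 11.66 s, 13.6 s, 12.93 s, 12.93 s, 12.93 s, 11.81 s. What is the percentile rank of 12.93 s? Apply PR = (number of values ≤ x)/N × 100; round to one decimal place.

66.7

N = 9.
Strictly below 12.93: 3. Equal to 12.93: 3.
PR = 6/9 × 100 = 66.7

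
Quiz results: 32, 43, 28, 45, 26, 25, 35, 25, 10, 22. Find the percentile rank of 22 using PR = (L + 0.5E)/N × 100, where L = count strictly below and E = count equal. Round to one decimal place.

N = 10.
Strictly below 22: 1. Equal to 22: 1.
PR = (1 + 0.5·1)/10 × 100 = 15.0

15.0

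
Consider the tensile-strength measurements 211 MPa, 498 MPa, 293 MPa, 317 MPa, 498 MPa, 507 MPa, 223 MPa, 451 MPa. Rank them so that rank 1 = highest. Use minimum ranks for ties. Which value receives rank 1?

Sorted (descending): 507, 498, 498, 451, 317, 293, 223, 211
The 2 values of 498 occupy positions 2–3 → each gets rank 2.
Rank 1 → value 507.

507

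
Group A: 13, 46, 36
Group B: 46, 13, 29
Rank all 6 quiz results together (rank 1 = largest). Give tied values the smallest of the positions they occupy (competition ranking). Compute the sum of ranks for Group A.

9

Sorted (descending): 46, 46, 36, 29, 13, 13
The 2 values of 46 occupy positions 1–2 → each gets rank 1.
The 2 values of 13 occupy positions 5–6 → each gets rank 5.
Group A values → pooled ranks: 13→5, 46→1, 36→3
Rank sum = 5 + 1 + 3 = 9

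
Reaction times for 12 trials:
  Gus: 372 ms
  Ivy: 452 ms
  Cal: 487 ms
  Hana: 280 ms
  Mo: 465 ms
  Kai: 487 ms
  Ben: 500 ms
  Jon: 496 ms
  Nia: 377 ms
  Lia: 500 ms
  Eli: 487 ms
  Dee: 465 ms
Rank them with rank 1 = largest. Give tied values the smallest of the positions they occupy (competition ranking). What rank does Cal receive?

4

Sorted (descending): 500, 500, 496, 487, 487, 487, 465, 465, 452, 377, 372, 280
The 2 values of 500 occupy positions 1–2 → each gets rank 1.
The 3 values of 487 occupy positions 4–6 → each gets rank 4.
The 2 values of 465 occupy positions 7–8 → each gets rank 7.
Cal has value 487 ms → rank 4.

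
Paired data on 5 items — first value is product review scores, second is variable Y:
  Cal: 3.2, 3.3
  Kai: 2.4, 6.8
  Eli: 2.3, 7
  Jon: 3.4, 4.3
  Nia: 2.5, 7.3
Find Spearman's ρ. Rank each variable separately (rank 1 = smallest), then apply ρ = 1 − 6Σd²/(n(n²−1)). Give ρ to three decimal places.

-0.600

Ranks of variable 1: 4, 2, 1, 5, 3
Ranks of variable 2: 1, 3, 4, 2, 5
d = r₁ − r₂: 3, -1, -3, 3, -2
d²: 9, 1, 9, 9, 4; Σd² = 32
ρ = 1 − 6·32/(5·24) = 1 − 192/120 = -0.600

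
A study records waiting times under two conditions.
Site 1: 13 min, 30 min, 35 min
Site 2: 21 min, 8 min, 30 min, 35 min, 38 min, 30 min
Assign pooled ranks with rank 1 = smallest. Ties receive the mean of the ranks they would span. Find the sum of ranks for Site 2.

Sorted (ascending): 8, 13, 21, 30, 30, 30, 35, 35, 38
The 3 values of 30 occupy positions 4–6 → average rank 5.
The 2 values of 35 occupy positions 7–8 → average rank (7+8)/2 = 7.5.
Site 2 values → pooled ranks: 21→3, 8→1, 30→5, 35→7.5, 38→9, 30→5
Rank sum = 3 + 1 + 5 + 7.5 + 9 + 5 = 30.5

30.5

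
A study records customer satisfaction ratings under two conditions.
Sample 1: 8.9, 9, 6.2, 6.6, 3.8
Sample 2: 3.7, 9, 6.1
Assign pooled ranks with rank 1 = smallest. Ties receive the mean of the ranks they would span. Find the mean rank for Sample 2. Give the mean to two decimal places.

3.83

Sorted (ascending): 3.7, 3.8, 6.1, 6.2, 6.6, 8.9, 9, 9
The 2 values of 9 occupy positions 7–8 → average rank (7+8)/2 = 7.5.
Sample 2 values → pooled ranks: 3.7→1, 9→7.5, 6.1→3
Mean rank = (1 + 7.5 + 3) / 3 = 3.83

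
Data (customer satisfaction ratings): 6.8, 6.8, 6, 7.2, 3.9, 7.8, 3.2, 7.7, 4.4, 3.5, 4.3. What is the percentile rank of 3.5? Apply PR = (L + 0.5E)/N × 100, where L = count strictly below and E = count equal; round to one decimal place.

13.6

N = 11.
Strictly below 3.5: 1. Equal to 3.5: 1.
PR = (1 + 0.5·1)/11 × 100 = 13.6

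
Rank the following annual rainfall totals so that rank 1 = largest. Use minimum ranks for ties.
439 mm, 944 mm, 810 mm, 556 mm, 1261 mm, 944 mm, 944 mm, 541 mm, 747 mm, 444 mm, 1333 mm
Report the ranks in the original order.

Sorted (descending): 1333, 1261, 944, 944, 944, 810, 747, 556, 541, 444, 439
The 3 values of 944 occupy positions 3–5 → each gets rank 3.

11, 3, 6, 8, 2, 3, 3, 9, 7, 10, 1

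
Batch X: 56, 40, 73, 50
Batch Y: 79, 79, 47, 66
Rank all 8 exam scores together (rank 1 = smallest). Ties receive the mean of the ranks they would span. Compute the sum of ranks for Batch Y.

22

Sorted (ascending): 40, 47, 50, 56, 66, 73, 79, 79
The 2 values of 79 occupy positions 7–8 → average rank (7+8)/2 = 7.5.
Batch Y values → pooled ranks: 79→7.5, 79→7.5, 47→2, 66→5
Rank sum = 7.5 + 7.5 + 2 + 5 = 22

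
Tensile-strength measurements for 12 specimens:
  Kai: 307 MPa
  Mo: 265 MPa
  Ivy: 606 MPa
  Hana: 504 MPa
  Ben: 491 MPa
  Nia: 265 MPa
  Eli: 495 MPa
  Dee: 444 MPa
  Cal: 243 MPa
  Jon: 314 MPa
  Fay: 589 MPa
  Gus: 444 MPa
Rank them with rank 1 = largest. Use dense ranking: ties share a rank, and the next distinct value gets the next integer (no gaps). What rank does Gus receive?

6

Sorted (descending): 606, 589, 504, 495, 491, 444, 444, 314, 307, 265, 265, 243
The 2 values of 444 share dense rank 6.
The 2 values of 265 share dense rank 9.
Remaining distinct values take the next consecutive integers.
Gus has value 444 MPa → rank 6.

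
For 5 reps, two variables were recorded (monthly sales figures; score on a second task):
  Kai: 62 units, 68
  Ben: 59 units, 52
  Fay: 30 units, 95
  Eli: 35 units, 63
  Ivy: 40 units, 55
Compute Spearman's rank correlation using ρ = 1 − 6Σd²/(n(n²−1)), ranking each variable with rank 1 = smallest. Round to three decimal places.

-0.400

Ranks of variable 1: 5, 4, 1, 2, 3
Ranks of variable 2: 4, 1, 5, 3, 2
d = r₁ − r₂: 1, 3, -4, -1, 1
d²: 1, 9, 16, 1, 1; Σd² = 28
ρ = 1 − 6·28/(5·24) = 1 − 168/120 = -0.400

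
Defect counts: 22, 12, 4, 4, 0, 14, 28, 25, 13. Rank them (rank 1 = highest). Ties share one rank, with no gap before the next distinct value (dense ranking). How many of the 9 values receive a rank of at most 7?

8

Sorted (descending): 28, 25, 22, 14, 13, 12, 4, 4, 0
The 2 values of 4 share dense rank 7.
Remaining distinct values take the next consecutive integers.
Ranks ≤ 7: {1, 2, 3, 4, 5, 6, 7, 7} → 8 values.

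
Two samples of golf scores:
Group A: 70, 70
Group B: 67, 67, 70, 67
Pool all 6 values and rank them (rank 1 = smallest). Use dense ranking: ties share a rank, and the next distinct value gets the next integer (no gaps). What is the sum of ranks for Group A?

Sorted (ascending): 67, 67, 67, 70, 70, 70
The 3 values of 67 share dense rank 1.
The 3 values of 70 share dense rank 2.
Group A values → pooled ranks: 70→2, 70→2
Rank sum = 2 + 2 = 4

4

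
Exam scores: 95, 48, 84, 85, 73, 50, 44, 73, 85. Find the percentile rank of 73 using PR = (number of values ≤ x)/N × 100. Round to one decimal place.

55.6

N = 9.
Strictly below 73: 3. Equal to 73: 2.
PR = 5/9 × 100 = 55.6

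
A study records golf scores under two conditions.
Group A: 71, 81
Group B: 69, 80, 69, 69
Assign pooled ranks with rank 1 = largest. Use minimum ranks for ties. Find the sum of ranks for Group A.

4

Sorted (descending): 81, 80, 71, 69, 69, 69
The 3 values of 69 occupy positions 4–6 → each gets rank 4.
Group A values → pooled ranks: 71→3, 81→1
Rank sum = 3 + 1 = 4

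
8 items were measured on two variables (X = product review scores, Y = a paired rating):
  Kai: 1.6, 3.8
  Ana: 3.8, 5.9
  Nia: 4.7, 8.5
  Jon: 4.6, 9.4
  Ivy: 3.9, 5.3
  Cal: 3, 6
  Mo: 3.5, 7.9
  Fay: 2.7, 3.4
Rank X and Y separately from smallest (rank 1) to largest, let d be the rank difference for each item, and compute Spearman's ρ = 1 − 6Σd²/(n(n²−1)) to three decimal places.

0.738

Ranks of variable 1: 1, 5, 8, 7, 6, 3, 4, 2
Ranks of variable 2: 2, 4, 7, 8, 3, 5, 6, 1
d = r₁ − r₂: -1, 1, 1, -1, 3, -2, -2, 1
d²: 1, 1, 1, 1, 9, 4, 4, 1; Σd² = 22
ρ = 1 − 6·22/(8·63) = 1 − 132/504 = 0.738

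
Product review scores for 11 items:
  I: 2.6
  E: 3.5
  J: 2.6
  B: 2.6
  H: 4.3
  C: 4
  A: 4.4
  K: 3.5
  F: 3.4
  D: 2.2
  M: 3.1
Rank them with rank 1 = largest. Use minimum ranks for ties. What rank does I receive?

8

Sorted (descending): 4.4, 4.3, 4, 3.5, 3.5, 3.4, 3.1, 2.6, 2.6, 2.6, 2.2
The 2 values of 3.5 occupy positions 4–5 → each gets rank 4.
The 3 values of 2.6 occupy positions 8–10 → each gets rank 8.
I has value 2.6 → rank 8.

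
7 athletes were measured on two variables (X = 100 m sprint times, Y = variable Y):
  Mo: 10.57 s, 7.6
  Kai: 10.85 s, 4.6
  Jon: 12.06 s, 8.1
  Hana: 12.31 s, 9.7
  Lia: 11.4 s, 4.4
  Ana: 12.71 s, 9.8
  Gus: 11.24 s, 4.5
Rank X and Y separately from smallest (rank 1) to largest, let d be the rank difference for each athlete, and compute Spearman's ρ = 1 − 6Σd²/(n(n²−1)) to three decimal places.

0.643

Ranks of variable 1: 1, 2, 5, 6, 4, 7, 3
Ranks of variable 2: 4, 3, 5, 6, 1, 7, 2
d = r₁ − r₂: -3, -1, 0, 0, 3, 0, 1
d²: 9, 1, 0, 0, 9, 0, 1; Σd² = 20
ρ = 1 − 6·20/(7·48) = 1 − 120/336 = 0.643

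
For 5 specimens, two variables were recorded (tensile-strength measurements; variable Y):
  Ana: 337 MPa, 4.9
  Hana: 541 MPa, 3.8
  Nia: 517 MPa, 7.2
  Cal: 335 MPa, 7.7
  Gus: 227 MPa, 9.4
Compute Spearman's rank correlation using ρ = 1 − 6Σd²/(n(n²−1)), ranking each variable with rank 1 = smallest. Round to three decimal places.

-0.900

Ranks of variable 1: 3, 5, 4, 2, 1
Ranks of variable 2: 2, 1, 3, 4, 5
d = r₁ − r₂: 1, 4, 1, -2, -4
d²: 1, 16, 1, 4, 16; Σd² = 38
ρ = 1 − 6·38/(5·24) = 1 − 228/120 = -0.900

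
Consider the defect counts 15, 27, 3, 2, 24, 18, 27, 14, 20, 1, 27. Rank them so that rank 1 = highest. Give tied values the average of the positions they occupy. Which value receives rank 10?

2

Sorted (descending): 27, 27, 27, 24, 20, 18, 15, 14, 3, 2, 1
The 3 values of 27 occupy positions 1–3 → average rank 2.
Rank 10 → value 2.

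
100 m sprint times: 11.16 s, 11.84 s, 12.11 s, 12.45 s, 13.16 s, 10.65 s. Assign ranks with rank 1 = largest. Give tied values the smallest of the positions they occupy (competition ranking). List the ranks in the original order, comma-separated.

5, 4, 3, 2, 1, 6

Sorted (descending): 13.16, 12.45, 12.11, 11.84, 11.16, 10.65
No ties — each value takes its position as its rank.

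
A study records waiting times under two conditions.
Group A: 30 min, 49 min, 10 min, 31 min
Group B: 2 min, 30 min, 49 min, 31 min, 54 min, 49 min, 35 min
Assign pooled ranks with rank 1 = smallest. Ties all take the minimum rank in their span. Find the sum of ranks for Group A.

18

Sorted (ascending): 2, 10, 30, 30, 31, 31, 35, 49, 49, 49, 54
The 2 values of 30 occupy positions 3–4 → each gets rank 3.
The 2 values of 31 occupy positions 5–6 → each gets rank 5.
The 3 values of 49 occupy positions 8–10 → each gets rank 8.
Group A values → pooled ranks: 30→3, 49→8, 10→2, 31→5
Rank sum = 3 + 8 + 2 + 5 = 18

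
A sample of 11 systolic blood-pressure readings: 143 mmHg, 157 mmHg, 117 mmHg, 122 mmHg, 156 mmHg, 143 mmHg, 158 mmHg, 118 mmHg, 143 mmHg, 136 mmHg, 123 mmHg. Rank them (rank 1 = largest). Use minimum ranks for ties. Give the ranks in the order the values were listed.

Sorted (descending): 158, 157, 156, 143, 143, 143, 136, 123, 122, 118, 117
The 3 values of 143 occupy positions 4–6 → each gets rank 4.

4, 2, 11, 9, 3, 4, 1, 10, 4, 7, 8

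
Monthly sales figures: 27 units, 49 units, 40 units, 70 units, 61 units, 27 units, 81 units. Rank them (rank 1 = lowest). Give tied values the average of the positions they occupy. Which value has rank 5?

61

Sorted (ascending): 27, 27, 40, 49, 61, 70, 81
The 2 values of 27 occupy positions 1–2 → average rank (1+2)/2 = 1.5.
Rank 5 → value 61.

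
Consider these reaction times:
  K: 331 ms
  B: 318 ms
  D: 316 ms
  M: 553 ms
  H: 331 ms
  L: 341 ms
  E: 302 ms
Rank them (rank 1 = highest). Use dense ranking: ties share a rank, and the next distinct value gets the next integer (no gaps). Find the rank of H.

Sorted (descending): 553, 341, 331, 331, 318, 316, 302
The 2 values of 331 share dense rank 3.
Remaining distinct values take the next consecutive integers.
H has value 331 ms → rank 3.

3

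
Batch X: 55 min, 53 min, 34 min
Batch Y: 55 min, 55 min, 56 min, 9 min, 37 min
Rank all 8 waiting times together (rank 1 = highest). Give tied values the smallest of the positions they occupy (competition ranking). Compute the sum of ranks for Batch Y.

Sorted (descending): 56, 55, 55, 55, 53, 37, 34, 9
The 3 values of 55 occupy positions 2–4 → each gets rank 2.
Batch Y values → pooled ranks: 55→2, 55→2, 56→1, 9→8, 37→6
Rank sum = 2 + 2 + 1 + 8 + 6 = 19

19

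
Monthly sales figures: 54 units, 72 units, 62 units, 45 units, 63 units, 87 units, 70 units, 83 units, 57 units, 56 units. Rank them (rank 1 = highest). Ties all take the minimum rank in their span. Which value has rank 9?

Sorted (descending): 87, 83, 72, 70, 63, 62, 57, 56, 54, 45
No ties — each value takes its position as its rank.
Rank 9 → value 54.

54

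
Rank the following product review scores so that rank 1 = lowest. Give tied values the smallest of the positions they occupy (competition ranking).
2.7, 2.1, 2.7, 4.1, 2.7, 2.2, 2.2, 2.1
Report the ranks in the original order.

5, 1, 5, 8, 5, 3, 3, 1

Sorted (ascending): 2.1, 2.1, 2.2, 2.2, 2.7, 2.7, 2.7, 4.1
The 2 values of 2.1 occupy positions 1–2 → each gets rank 1.
The 2 values of 2.2 occupy positions 3–4 → each gets rank 3.
The 3 values of 2.7 occupy positions 5–7 → each gets rank 5.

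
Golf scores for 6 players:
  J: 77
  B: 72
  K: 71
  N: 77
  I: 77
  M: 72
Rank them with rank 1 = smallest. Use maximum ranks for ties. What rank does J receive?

6

Sorted (ascending): 71, 72, 72, 77, 77, 77
The 2 values of 72 occupy positions 2–3 → each gets rank 3.
The 3 values of 77 occupy positions 4–6 → each gets rank 6.
J has value 77 → rank 6.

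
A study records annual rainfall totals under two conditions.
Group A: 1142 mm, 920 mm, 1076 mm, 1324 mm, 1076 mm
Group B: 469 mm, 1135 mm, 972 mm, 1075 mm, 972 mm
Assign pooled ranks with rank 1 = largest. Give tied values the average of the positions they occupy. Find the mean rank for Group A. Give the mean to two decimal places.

4.20

Sorted (descending): 1324, 1142, 1135, 1076, 1076, 1075, 972, 972, 920, 469
The 2 values of 1076 occupy positions 4–5 → average rank (4+5)/2 = 4.5.
The 2 values of 972 occupy positions 7–8 → average rank (7+8)/2 = 7.5.
Group A values → pooled ranks: 1142→2, 920→9, 1076→4.5, 1324→1, 1076→4.5
Mean rank = (2 + 9 + 4.5 + 1 + 4.5) / 5 = 4.20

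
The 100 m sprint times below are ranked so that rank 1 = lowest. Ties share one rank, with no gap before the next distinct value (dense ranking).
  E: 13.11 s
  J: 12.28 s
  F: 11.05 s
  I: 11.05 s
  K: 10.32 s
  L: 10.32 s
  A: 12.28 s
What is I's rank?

Sorted (ascending): 10.32, 10.32, 11.05, 11.05, 12.28, 12.28, 13.11
The 2 values of 10.32 share dense rank 1.
The 2 values of 11.05 share dense rank 2.
The 2 values of 12.28 share dense rank 3.
Remaining distinct values take the next consecutive integers.
I has value 11.05 s → rank 2.

2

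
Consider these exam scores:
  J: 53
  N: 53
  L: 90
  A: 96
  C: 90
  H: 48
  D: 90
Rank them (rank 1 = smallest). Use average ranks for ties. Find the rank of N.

2.5

Sorted (ascending): 48, 53, 53, 90, 90, 90, 96
The 2 values of 53 occupy positions 2–3 → average rank (2+3)/2 = 2.5.
The 3 values of 90 occupy positions 4–6 → average rank 5.
N has value 53 → rank 2.5.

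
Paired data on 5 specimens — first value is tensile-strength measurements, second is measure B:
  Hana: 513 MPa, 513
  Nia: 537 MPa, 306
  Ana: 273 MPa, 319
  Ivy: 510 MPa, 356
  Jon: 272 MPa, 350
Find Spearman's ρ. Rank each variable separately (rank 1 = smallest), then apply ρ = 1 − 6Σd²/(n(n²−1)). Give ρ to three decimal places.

-0.100

Ranks of variable 1: 4, 5, 2, 3, 1
Ranks of variable 2: 5, 1, 2, 4, 3
d = r₁ − r₂: -1, 4, 0, -1, -2
d²: 1, 16, 0, 1, 4; Σd² = 22
ρ = 1 − 6·22/(5·24) = 1 − 132/120 = -0.100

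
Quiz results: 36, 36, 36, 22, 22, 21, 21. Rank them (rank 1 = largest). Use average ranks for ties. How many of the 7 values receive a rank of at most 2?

Sorted (descending): 36, 36, 36, 22, 22, 21, 21
The 3 values of 36 occupy positions 1–3 → average rank 2.
The 2 values of 22 occupy positions 4–5 → average rank (4+5)/2 = 4.5.
The 2 values of 21 occupy positions 6–7 → average rank (6+7)/2 = 6.5.
Ranks ≤ 2: {2, 2, 2} → 3 values.

3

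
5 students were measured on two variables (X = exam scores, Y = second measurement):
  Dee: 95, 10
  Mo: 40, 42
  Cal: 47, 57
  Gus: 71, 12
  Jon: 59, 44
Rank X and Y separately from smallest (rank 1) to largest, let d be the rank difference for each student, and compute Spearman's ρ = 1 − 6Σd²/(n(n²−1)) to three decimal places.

-0.700

Ranks of variable 1: 5, 1, 2, 4, 3
Ranks of variable 2: 1, 3, 5, 2, 4
d = r₁ − r₂: 4, -2, -3, 2, -1
d²: 16, 4, 9, 4, 1; Σd² = 34
ρ = 1 − 6·34/(5·24) = 1 − 204/120 = -0.700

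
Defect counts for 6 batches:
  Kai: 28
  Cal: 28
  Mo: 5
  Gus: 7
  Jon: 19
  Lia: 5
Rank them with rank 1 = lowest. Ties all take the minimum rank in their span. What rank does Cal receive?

5

Sorted (ascending): 5, 5, 7, 19, 28, 28
The 2 values of 5 occupy positions 1–2 → each gets rank 1.
The 2 values of 28 occupy positions 5–6 → each gets rank 5.
Cal has value 28 → rank 5.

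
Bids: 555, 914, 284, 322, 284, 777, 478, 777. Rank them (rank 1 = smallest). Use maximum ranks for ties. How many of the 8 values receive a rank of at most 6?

Sorted (ascending): 284, 284, 322, 478, 555, 777, 777, 914
The 2 values of 284 occupy positions 1–2 → each gets rank 2.
The 2 values of 777 occupy positions 6–7 → each gets rank 7.
Ranks ≤ 6: {2, 2, 3, 4, 5} → 5 values.

5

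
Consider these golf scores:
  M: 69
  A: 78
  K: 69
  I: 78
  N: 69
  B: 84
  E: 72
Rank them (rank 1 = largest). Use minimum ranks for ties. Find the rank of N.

Sorted (descending): 84, 78, 78, 72, 69, 69, 69
The 2 values of 78 occupy positions 2–3 → each gets rank 2.
The 3 values of 69 occupy positions 5–7 → each gets rank 5.
N has value 69 → rank 5.

5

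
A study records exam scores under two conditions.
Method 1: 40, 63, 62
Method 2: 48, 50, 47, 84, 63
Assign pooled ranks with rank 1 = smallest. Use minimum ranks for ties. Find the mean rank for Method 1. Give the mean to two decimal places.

4.00

Sorted (ascending): 40, 47, 48, 50, 62, 63, 63, 84
The 2 values of 63 occupy positions 6–7 → each gets rank 6.
Method 1 values → pooled ranks: 40→1, 63→6, 62→5
Mean rank = (1 + 6 + 5) / 3 = 4.00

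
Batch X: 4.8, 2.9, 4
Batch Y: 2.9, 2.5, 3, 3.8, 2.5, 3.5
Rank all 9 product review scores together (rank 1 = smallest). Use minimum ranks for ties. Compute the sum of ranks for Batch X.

20

Sorted (ascending): 2.5, 2.5, 2.9, 2.9, 3, 3.5, 3.8, 4, 4.8
The 2 values of 2.5 occupy positions 1–2 → each gets rank 1.
The 2 values of 2.9 occupy positions 3–4 → each gets rank 3.
Batch X values → pooled ranks: 4.8→9, 2.9→3, 4→8
Rank sum = 9 + 3 + 8 = 20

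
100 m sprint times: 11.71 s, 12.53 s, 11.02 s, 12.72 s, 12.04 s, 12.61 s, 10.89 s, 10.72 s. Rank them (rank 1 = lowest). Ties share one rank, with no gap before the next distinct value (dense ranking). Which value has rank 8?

Sorted (ascending): 10.72, 10.89, 11.02, 11.71, 12.04, 12.53, 12.61, 12.72
No ties — each value takes its position as its rank.
Rank 8 → value 12.72.

12.72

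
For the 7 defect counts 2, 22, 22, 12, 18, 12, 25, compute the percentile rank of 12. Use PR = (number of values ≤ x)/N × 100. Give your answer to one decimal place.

N = 7.
Strictly below 12: 1. Equal to 12: 2.
PR = 3/7 × 100 = 42.9

42.9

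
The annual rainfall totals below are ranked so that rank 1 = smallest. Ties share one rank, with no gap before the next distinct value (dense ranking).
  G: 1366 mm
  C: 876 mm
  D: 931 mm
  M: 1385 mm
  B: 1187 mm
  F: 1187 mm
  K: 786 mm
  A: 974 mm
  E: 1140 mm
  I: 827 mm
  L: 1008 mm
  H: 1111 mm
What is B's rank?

Sorted (ascending): 786, 827, 876, 931, 974, 1008, 1111, 1140, 1187, 1187, 1366, 1385
The 2 values of 1187 share dense rank 9.
Remaining distinct values take the next consecutive integers.
B has value 1187 mm → rank 9.

9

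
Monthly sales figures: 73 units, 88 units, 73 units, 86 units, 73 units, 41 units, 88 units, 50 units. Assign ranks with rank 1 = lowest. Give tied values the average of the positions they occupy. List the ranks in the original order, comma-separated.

Sorted (ascending): 41, 50, 73, 73, 73, 86, 88, 88
The 3 values of 73 occupy positions 3–5 → average rank 4.
The 2 values of 88 occupy positions 7–8 → average rank (7+8)/2 = 7.5.

4, 7.5, 4, 6, 4, 1, 7.5, 2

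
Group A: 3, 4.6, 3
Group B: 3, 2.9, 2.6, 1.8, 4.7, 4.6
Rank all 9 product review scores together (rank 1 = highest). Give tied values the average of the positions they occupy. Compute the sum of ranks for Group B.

Sorted (descending): 4.7, 4.6, 4.6, 3, 3, 3, 2.9, 2.6, 1.8
The 2 values of 4.6 occupy positions 2–3 → average rank (2+3)/2 = 2.5.
The 3 values of 3 occupy positions 4–6 → average rank 5.
Group B values → pooled ranks: 3→5, 2.9→7, 2.6→8, 1.8→9, 4.7→1, 4.6→2.5
Rank sum = 5 + 7 + 8 + 9 + 1 + 2.5 = 32.5

32.5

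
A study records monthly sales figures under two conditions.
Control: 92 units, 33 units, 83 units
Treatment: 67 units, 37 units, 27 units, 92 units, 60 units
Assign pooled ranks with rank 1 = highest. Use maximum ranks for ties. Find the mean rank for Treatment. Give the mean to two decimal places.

Sorted (descending): 92, 92, 83, 67, 60, 37, 33, 27
The 2 values of 92 occupy positions 1–2 → each gets rank 2.
Treatment values → pooled ranks: 67→4, 37→6, 27→8, 92→2, 60→5
Mean rank = (4 + 6 + 8 + 2 + 5) / 5 = 5.00

5.00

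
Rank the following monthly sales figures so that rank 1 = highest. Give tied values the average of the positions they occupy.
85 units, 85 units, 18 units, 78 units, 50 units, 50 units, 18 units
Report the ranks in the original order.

1.5, 1.5, 6.5, 3, 4.5, 4.5, 6.5

Sorted (descending): 85, 85, 78, 50, 50, 18, 18
The 2 values of 85 occupy positions 1–2 → average rank (1+2)/2 = 1.5.
The 2 values of 50 occupy positions 4–5 → average rank (4+5)/2 = 4.5.
The 2 values of 18 occupy positions 6–7 → average rank (6+7)/2 = 6.5.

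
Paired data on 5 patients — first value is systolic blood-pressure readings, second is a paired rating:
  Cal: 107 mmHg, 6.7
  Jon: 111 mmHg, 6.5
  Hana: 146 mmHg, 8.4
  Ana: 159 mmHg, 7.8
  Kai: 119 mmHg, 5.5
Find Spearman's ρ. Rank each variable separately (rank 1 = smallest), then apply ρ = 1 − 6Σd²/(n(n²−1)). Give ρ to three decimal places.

0.500

Ranks of variable 1: 1, 2, 4, 5, 3
Ranks of variable 2: 3, 2, 5, 4, 1
d = r₁ − r₂: -2, 0, -1, 1, 2
d²: 4, 0, 1, 1, 4; Σd² = 10
ρ = 1 − 6·10/(5·24) = 1 − 60/120 = 0.500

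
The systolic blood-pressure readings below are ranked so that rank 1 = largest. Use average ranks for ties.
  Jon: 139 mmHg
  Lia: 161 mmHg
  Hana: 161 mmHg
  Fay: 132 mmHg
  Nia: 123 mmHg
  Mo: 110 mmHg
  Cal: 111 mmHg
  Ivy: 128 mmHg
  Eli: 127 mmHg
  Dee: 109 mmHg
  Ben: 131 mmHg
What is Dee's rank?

11

Sorted (descending): 161, 161, 139, 132, 131, 128, 127, 123, 111, 110, 109
The 2 values of 161 occupy positions 1–2 → average rank (1+2)/2 = 1.5.
Dee has value 109 mmHg → rank 11.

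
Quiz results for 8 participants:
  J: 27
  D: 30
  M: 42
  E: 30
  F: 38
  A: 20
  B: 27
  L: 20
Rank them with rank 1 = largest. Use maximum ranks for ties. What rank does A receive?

8

Sorted (descending): 42, 38, 30, 30, 27, 27, 20, 20
The 2 values of 30 occupy positions 3–4 → each gets rank 4.
The 2 values of 27 occupy positions 5–6 → each gets rank 6.
The 2 values of 20 occupy positions 7–8 → each gets rank 8.
A has value 20 → rank 8.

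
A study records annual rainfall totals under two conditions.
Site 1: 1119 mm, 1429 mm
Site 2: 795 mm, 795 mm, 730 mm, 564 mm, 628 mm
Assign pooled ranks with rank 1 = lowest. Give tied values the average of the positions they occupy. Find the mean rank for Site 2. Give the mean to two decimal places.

Sorted (ascending): 564, 628, 730, 795, 795, 1119, 1429
The 2 values of 795 occupy positions 4–5 → average rank (4+5)/2 = 4.5.
Site 2 values → pooled ranks: 795→4.5, 795→4.5, 730→3, 564→1, 628→2
Mean rank = (4.5 + 4.5 + 3 + 1 + 2) / 5 = 3.00

3.00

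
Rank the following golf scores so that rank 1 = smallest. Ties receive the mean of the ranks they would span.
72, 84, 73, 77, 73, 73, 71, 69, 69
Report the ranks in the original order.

4, 9, 6, 8, 6, 6, 3, 1.5, 1.5

Sorted (ascending): 69, 69, 71, 72, 73, 73, 73, 77, 84
The 2 values of 69 occupy positions 1–2 → average rank (1+2)/2 = 1.5.
The 3 values of 73 occupy positions 5–7 → average rank 6.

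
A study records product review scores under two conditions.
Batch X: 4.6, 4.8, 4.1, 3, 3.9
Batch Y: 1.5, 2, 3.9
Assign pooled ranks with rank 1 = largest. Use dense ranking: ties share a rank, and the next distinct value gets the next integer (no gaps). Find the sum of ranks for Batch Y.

17

Sorted (descending): 4.8, 4.6, 4.1, 3.9, 3.9, 3, 2, 1.5
The 2 values of 3.9 share dense rank 4.
Remaining distinct values take the next consecutive integers.
Batch Y values → pooled ranks: 1.5→7, 2→6, 3.9→4
Rank sum = 7 + 6 + 4 = 17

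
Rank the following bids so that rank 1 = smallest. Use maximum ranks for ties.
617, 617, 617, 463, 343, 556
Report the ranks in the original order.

6, 6, 6, 2, 1, 3

Sorted (ascending): 343, 463, 556, 617, 617, 617
The 3 values of 617 occupy positions 4–6 → each gets rank 6.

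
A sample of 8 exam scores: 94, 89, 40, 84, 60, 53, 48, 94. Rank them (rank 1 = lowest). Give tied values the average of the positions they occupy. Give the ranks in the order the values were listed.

Sorted (ascending): 40, 48, 53, 60, 84, 89, 94, 94
The 2 values of 94 occupy positions 7–8 → average rank (7+8)/2 = 7.5.

7.5, 6, 1, 5, 4, 3, 2, 7.5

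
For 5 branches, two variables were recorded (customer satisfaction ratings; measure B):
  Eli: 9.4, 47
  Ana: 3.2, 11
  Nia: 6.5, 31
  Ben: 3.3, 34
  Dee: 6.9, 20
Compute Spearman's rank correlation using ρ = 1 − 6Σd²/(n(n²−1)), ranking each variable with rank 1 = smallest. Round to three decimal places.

0.600

Ranks of variable 1: 5, 1, 3, 2, 4
Ranks of variable 2: 5, 1, 3, 4, 2
d = r₁ − r₂: 0, 0, 0, -2, 2
d²: 0, 0, 0, 4, 4; Σd² = 8
ρ = 1 − 6·8/(5·24) = 1 − 48/120 = 0.600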